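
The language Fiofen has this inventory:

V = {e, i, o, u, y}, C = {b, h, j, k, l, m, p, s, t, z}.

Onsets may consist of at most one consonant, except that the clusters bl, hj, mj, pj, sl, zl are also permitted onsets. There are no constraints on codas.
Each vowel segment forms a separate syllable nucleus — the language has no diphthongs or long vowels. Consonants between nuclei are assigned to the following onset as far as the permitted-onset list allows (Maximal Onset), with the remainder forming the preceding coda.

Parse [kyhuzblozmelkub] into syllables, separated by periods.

ky.huz.bloz.mel.kub

Vowels present: y, u, o, e, u; each is a nucleus, giving 5 syllables.
/y…u/ gap (V1→V2): /h/ is a single consonant, so it becomes the next onset.
/u…o/ gap (V2→V3): /zbl/ splits as /z/ + /bl/ (/bl/ is the longest suffix that is a licit onset).
/o…e/ gap (V3→V4): /zm/ — longest licit onset from the right is /m/, leaving /z/ as coda.
/e…u/ gap (V4→V5): /lk/ — longest licit onset from the right is /k/, leaving /l/ as coda.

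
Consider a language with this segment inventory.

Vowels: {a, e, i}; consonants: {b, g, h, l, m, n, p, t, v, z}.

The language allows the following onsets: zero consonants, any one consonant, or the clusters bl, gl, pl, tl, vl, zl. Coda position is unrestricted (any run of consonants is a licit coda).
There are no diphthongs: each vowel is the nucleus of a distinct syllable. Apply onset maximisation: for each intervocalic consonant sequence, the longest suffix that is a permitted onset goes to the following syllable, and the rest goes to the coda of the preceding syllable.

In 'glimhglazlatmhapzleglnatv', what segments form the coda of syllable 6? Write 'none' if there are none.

Nuclei (vowels): i, a, a, a, e, a → 6 syllables.
/i…a/ gap (V1→V2): /mhgl/ splits as /mh/ + /gl/ (/gl/ is the longest suffix that is a licit onset).
/a…a/ gap (V2→V3): /zl/ — entire cluster is a permitted onset → onset /zl/, coda ∅.
/a…a/ gap (V3→V4): /tmh/; trying suffixes from longest down, /h/ is the first permitted one, so coda /tm/ | onset /h/.
/a…e/ gap (V4→V5): /pzl/; trying suffixes from longest down, /zl/ is the first permitted one, so coda /p/ | onset /zl/.
/e…a/ gap (V5→V6): /gln/ — longest licit onset from the right is /n/, leaving /gl/ as coda.
Putting it together: glimh.gla.zlatm.hap.zlegl.natv.
Syllable 6 is /natv/: onset /n/, nucleus /a/, coda /tv/.

tv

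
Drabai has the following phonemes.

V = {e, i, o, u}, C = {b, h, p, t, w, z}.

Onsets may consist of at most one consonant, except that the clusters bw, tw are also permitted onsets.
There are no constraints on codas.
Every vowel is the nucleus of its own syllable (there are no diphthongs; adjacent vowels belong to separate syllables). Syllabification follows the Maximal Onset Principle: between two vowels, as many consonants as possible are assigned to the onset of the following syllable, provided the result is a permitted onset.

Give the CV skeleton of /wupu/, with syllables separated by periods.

Vowels present: u, u; each is a nucleus, giving 2 syllables.
σ1/σ2 boundary: just /p/ — single C goes to the following onset.
Syllabification: wu.pu.
Mapping each syllable to C/V: /wu/ → CV, /pu/ → CV.

CV.CV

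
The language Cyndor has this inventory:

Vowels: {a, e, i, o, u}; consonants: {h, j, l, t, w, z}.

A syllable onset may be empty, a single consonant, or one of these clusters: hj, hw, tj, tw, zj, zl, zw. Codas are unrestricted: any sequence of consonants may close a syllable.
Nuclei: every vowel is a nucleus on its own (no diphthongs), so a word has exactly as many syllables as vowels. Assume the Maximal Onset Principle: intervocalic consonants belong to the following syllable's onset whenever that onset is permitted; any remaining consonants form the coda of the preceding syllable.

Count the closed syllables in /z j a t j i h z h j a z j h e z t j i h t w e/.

4

The vowels are a, i, a, e, i, e — 6 nuclei, so 6 syllables.
V1 /a/ – V2 /i/: /tj/ is a licit onset in full, so it all attaches to the next syllable.
V2 /i/ – V3 /a/: /hzhj/; trying suffixes from longest down, /hj/ is the first permitted one, so coda /hz/ | onset /hj/.
V3 /a/ – V4 /e/: /zjh/ — longest licit onset from the right is /h/, leaving /zj/ as coda.
V4 /e/ – V5 /i/: /ztj/ — longest licit onset from the right is /tj/, leaving /z/ as coda.
V5 /i/ – V6 /e/: /htw/ — longest licit onset from the right is /tw/, leaving /h/ as coda.
Syllabification: zja.tjihz.hjazj.hez.tjih.twe.
Classifying each syllable: /zja/ (open), /tjihz/ (closed), /hjazj/ (closed), /hez/ (closed), /tjih/ (closed), /twe/ (open).
Closed syllables: 4.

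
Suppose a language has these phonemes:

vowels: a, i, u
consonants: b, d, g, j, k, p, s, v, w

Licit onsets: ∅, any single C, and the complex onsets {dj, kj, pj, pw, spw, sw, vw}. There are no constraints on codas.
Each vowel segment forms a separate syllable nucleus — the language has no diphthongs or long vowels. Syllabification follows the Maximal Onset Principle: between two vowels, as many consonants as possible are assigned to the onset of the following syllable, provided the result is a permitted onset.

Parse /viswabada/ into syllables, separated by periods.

The vowels are i, a, a, a — 4 nuclei, so 4 syllables.
Between /i/ (V1) and /a/ (V2): /sw/ — entire cluster is a permitted onset → onset /sw/, coda ∅.
Between /a/ (V2) and /a/ (V3): /b/ is a single consonant, so it becomes the next onset.
Between /a/ (V3) and /a/ (V4): /d/ is a single consonant, so it becomes the next onset.

vi.swa.ba.da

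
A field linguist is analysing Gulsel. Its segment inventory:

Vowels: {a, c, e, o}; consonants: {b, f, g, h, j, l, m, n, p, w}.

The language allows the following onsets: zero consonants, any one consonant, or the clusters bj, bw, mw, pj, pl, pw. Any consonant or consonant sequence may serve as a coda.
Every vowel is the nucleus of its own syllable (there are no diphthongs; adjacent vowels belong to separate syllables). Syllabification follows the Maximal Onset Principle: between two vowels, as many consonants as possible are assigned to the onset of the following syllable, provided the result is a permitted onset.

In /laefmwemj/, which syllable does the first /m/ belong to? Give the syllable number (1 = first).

3

Nuclei (vowels): a, e, e → 3 syllables.
/a…e/ gap (V1→V2): nothing intervenes; syllable break is V.V.
/e…e/ gap (V2→V3): /fmw/ splits as /f/ + /mw/ (/mw/ is the longest suffix that is a licit onset).
Putting it together: la.ef.mwemj.
The first /m/ is in the onset of syllable 3 (/mwemj/).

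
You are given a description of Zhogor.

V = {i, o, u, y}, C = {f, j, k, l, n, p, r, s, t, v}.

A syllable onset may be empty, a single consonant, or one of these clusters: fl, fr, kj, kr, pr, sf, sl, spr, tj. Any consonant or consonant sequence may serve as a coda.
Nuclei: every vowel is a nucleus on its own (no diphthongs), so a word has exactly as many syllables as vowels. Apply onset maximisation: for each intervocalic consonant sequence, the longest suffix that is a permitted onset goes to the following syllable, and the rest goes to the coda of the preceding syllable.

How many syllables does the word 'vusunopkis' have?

Nuclei (vowels): u, u, o, i → 4 syllables.

4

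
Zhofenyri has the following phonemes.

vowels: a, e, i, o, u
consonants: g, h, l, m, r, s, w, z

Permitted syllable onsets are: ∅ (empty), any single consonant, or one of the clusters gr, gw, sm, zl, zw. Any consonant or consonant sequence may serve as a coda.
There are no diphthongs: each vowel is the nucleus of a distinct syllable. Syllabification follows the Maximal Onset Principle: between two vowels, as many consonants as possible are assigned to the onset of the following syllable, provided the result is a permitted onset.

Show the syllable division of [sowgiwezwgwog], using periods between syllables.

Vowels present: o, i, e, o; each is a nucleus, giving 4 syllables.
V1 /o/ – V2 /i/: /wg/ splits as /w/ + /g/ (/g/ is the longest suffix that is a licit onset).
V2 /i/ – V3 /e/: /w/ → onset of the next syllable (single consonants are always licit onsets).
V3 /e/ – V4 /o/: /zwgw/ — longest licit onset from the right is /gw/, leaving /zw/ as coda.

sow.gi.wezw.gwog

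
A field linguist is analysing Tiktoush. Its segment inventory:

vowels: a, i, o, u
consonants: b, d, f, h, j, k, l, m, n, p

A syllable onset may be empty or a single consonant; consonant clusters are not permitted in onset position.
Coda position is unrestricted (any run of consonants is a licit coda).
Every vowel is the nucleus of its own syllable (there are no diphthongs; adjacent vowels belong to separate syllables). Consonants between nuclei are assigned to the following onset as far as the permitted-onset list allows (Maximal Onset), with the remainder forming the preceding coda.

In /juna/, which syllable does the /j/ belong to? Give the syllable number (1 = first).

Nuclei (vowels): u, a → 2 syllables.
Between /u/ (V1) and /a/ (V2): /n/ is a single consonant, so it becomes the next onset.
Putting it together: ju.na.
The /j/ is in the onset of syllable 1 (/ju/).

1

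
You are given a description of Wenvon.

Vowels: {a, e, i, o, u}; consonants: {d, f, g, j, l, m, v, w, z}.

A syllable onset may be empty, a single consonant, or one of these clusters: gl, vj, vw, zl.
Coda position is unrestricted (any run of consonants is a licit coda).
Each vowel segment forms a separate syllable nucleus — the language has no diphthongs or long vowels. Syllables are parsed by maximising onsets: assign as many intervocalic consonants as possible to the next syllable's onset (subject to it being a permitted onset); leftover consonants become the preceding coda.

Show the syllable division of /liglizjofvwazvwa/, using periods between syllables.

Vowels present: i, i, o, a, a; each is a nucleus, giving 5 syllables.
σ1/σ2 boundary: /gl/ is a licit onset in full, so it all attaches to the next syllable.
σ2/σ3 boundary: /zj/; trying suffixes from longest down, /j/ is the first permitted one, so coda /z/ | onset /j/.
σ3/σ4 boundary: cluster /fvw/ — the longest permitted-onset suffix is /vw/; onset = /vw/, preceding coda = /f/.
σ4/σ5 boundary: /zvw/ — longest licit onset from the right is /vw/, leaving /z/ as coda.

li.gliz.jof.vwaz.vwa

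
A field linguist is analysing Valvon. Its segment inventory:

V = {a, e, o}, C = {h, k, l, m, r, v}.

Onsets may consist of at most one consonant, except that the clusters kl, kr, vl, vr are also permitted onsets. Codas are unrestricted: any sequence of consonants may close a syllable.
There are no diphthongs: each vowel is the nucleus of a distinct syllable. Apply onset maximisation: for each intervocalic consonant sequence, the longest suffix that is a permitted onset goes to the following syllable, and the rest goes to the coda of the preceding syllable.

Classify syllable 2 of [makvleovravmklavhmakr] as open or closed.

open

Nuclei (vowels): a, e, o, a, a, a → 6 syllables.
/a…e/ gap (V1→V2): /kvl/ splits as /k/ + /vl/ (/vl/ is the longest suffix that is a licit onset).
/e…o/ gap (V2→V3): no consonants, so the boundary falls immediately after /e/.
/o…a/ gap (V3→V4): cluster /vr/ — /vr/ is itself a permitted onset, so the whole cluster goes right; preceding coda = ∅.
/a…a/ gap (V4→V5): /vmkl/; trying suffixes from longest down, /kl/ is the first permitted one, so coda /vm/ | onset /kl/.
/a…a/ gap (V5→V6): /vhm/ splits as /vh/ + /m/ (/m/ is the longest suffix that is a licit onset).
So the parse is mak.vle.o.vravm.klavh.makr.
Syllable 2 is /vle/; it ends in its nucleus with no coda, so it is open.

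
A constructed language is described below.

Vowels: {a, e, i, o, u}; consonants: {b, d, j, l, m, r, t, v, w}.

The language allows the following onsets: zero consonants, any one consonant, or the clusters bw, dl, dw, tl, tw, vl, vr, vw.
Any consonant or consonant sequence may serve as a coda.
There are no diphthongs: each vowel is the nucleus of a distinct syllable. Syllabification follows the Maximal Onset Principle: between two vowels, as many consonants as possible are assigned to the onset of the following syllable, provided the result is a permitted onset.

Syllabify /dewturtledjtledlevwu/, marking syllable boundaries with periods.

The vowels are e, u, e, e, e, u — 6 nuclei, so 6 syllables.
/e…u/ gap (V1→V2): /wt/ — longest licit onset from the right is /t/, leaving /w/ as coda.
/u…e/ gap (V2→V3): /rtl/; trying suffixes from longest down, /tl/ is the first permitted one, so coda /r/ | onset /tl/.
/e…e/ gap (V3→V4): cluster /djtl/ — the longest permitted-onset suffix is /tl/; onset = /tl/, preceding coda = /dj/.
/e…e/ gap (V4→V5): /dl/ is a licit onset in full, so it all attaches to the next syllable.
/e…u/ gap (V5→V6): cluster /vw/ — /vw/ is itself a permitted onset, so the whole cluster goes right; preceding coda = ∅.

dew.tur.tledj.tle.dle.vwu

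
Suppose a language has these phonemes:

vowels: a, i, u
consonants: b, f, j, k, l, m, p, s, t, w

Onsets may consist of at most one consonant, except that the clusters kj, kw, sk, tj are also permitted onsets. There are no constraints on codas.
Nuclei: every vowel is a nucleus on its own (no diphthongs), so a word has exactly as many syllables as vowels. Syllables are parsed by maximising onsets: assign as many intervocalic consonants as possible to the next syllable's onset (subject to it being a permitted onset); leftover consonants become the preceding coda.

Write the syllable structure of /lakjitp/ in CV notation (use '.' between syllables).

Nuclei (vowels): a, i → 2 syllables.
/a…i/ gap (V1→V2): /kj/ — entire cluster is a permitted onset → onset /kj/, coda ∅.
Syllabification: la.kjitp.
Mapping each syllable to C/V: /la/ → CV, /kjitp/ → CCVCC.

CV.CCVCC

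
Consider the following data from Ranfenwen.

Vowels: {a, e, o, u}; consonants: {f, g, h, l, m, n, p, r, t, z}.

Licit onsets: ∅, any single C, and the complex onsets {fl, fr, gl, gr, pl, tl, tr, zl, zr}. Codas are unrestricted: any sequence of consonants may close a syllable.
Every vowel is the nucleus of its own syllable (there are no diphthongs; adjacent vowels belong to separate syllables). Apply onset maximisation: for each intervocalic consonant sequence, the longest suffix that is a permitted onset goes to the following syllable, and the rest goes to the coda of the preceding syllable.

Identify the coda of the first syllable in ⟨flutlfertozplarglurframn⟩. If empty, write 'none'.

The vowels are u, e, o, a, u, a — 6 nuclei, so 6 syllables.
V1 /u/ – V2 /e/: /tlf/ — longest licit onset from the right is /f/, leaving /tl/ as coda.
V2 /e/ – V3 /o/: cluster /rt/ — the longest permitted-onset suffix is /t/; onset = /t/, preceding coda = /r/.
V3 /o/ – V4 /a/: /zpl/ — longest licit onset from the right is /pl/, leaving /z/ as coda.
V4 /a/ – V5 /u/: /rgl/; trying suffixes from longest down, /gl/ is the first permitted one, so coda /r/ | onset /gl/.
V5 /u/ – V6 /a/: cluster /rfr/ — the longest permitted-onset suffix is /fr/; onset = /fr/, preceding coda = /r/.
So the parse is flutl.fer.toz.plar.glur.framn.
Syllable 1 is /flutl/: onset /fl/, nucleus /u/, coda /tl/.

tl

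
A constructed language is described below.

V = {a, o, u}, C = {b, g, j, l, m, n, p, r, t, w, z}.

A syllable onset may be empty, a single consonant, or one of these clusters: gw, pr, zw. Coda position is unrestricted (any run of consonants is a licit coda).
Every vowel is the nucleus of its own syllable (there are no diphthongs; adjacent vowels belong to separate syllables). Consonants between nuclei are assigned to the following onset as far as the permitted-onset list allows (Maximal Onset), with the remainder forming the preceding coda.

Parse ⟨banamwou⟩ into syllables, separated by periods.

Vowels present: a, a, o, u; each is a nucleus, giving 4 syllables.
/a…a/ gap (V1→V2): /n/ → onset of the next syllable (single consonants are always licit onsets).
/a…o/ gap (V2→V3): cluster /mw/ — the longest permitted-onset suffix is /w/; onset = /w/, preceding coda = /m/.
/o…u/ gap (V3→V4): nothing intervenes; syllable break is V.V.

ba.nam.wo.u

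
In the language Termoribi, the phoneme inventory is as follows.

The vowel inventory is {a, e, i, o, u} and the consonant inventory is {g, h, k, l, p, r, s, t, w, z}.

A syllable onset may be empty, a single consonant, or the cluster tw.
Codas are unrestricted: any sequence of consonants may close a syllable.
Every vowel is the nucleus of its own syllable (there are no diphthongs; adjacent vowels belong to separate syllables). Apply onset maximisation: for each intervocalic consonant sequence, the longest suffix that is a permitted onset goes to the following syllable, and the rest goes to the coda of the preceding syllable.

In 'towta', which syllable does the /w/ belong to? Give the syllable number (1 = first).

1

Vowels present: o, a; each is a nucleus, giving 2 syllables.
σ1/σ2 boundary: /wt/ splits as /w/ + /t/ (/t/ is the longest suffix that is a licit onset).
Syllabification: tow.ta.
The /w/ is in the coda of syllable 1 (/tow/).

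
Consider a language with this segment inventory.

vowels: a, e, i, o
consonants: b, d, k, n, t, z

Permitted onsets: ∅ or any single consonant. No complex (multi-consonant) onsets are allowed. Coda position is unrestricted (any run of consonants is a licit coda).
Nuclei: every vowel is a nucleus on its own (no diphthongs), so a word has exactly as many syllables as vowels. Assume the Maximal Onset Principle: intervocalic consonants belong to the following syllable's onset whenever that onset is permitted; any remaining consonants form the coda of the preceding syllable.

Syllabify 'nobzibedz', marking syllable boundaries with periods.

Nuclei (vowels): o, i, e → 3 syllables.
V1 /o/ – V2 /i/: cluster /bz/ — the longest permitted-onset suffix is /z/; onset = /z/, preceding coda = /b/.
V2 /i/ – V3 /e/: /b/ → onset of the next syllable (single consonants are always licit onsets).

nob.zi.bedz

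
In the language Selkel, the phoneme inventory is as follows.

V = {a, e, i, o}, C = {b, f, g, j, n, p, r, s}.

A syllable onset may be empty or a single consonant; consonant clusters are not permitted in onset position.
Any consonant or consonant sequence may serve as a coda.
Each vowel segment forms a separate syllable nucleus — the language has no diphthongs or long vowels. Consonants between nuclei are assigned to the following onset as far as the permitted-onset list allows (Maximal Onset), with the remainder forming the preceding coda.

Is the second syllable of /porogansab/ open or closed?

open

The vowels are o, o, a, a — 4 nuclei, so 4 syllables.
/o…o/ gap (V1→V2): /r/ is a single consonant, so it becomes the next onset.
/o…a/ gap (V2→V3): /g/ → onset of the next syllable (single consonants are always licit onsets).
/a…a/ gap (V3→V4): /ns/; trying suffixes from longest down, /s/ is the first permitted one, so coda /n/ | onset /s/.
Syllabification: po.ro.gan.sab.
Syllable 2 is /ro/; it ends in its nucleus with no coda, so it is open.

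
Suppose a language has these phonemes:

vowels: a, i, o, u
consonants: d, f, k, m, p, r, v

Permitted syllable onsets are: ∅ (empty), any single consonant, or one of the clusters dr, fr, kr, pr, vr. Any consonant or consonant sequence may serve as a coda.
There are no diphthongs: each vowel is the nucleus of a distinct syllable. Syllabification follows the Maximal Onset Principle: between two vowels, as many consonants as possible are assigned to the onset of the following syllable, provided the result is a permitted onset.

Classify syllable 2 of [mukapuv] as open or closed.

open

The vowels are u, a, u — 3 nuclei, so 3 syllables.
V1 /u/ – V2 /a/: /k/ is a single consonant, so it becomes the next onset.
V2 /a/ – V3 /u/: /p/ is a single consonant, so it becomes the next onset.
Putting it together: mu.ka.puv.
Syllable 2 is /ka/; it ends in its nucleus with no coda, so it is open.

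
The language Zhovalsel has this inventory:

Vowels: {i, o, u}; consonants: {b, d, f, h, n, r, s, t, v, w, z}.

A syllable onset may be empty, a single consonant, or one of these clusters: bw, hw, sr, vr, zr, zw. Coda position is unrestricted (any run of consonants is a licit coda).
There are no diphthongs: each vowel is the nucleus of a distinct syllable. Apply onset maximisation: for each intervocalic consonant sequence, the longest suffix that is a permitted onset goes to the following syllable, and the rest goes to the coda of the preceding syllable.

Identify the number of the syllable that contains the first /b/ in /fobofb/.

2

Vowels present: o, o; each is a nucleus, giving 2 syllables.
Between /o/ (V1) and /o/ (V2): just /b/ — single C goes to the following onset.
Result: fo.bofb.
The first /b/ is in the onset of syllable 2 (/bofb/).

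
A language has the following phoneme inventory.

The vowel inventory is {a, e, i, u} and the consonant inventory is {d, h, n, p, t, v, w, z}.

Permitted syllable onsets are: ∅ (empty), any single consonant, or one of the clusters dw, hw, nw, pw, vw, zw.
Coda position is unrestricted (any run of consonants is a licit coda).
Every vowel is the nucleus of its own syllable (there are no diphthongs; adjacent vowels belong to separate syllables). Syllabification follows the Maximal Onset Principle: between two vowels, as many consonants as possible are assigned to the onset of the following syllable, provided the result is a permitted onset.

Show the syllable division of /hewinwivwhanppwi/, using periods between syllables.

Vowels present: e, i, i, a, i; each is a nucleus, giving 5 syllables.
σ1/σ2 boundary: just /w/ — single C goes to the following onset.
σ2/σ3 boundary: cluster /nw/ — /nw/ is itself a permitted onset, so the whole cluster goes right; preceding coda = ∅.
σ3/σ4 boundary: /vwh/; trying suffixes from longest down, /h/ is the first permitted one, so coda /vw/ | onset /h/.
σ4/σ5 boundary: /nppw/ — longest licit onset from the right is /pw/, leaving /np/ as coda.

he.wi.nwivw.hanp.pwi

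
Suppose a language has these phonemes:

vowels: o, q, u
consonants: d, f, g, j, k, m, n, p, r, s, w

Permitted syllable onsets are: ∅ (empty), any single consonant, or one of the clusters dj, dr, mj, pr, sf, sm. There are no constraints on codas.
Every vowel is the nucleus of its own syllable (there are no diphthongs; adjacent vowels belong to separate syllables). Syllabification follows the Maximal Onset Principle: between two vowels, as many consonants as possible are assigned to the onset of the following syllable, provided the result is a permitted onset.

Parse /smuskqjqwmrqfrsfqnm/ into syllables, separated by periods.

Nuclei (vowels): u, q, q, q, q → 5 syllables.
Between /u/ (V1) and /q/ (V2): cluster /sk/ — the longest permitted-onset suffix is /k/; onset = /k/, preceding coda = /s/.
Between /q/ (V2) and /q/ (V3): /j/ → onset of the next syllable (single consonants are always licit onsets).
Between /q/ (V3) and /q/ (V4): /wmr/; trying suffixes from longest down, /r/ is the first permitted one, so coda /wm/ | onset /r/.
Between /q/ (V4) and /q/ (V5): /frsf/ splits as /fr/ + /sf/ (/sf/ is the longest suffix that is a licit onset).

smus.kq.jqwm.rqfr.sfqnm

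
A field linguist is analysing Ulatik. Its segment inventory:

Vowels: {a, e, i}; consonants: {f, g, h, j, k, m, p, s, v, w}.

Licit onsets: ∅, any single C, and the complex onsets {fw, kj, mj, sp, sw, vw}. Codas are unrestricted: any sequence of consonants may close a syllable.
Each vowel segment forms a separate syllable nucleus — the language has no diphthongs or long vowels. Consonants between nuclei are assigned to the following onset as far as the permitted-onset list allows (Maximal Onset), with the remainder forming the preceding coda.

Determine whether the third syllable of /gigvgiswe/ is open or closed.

open

Vowels present: i, i, e; each is a nucleus, giving 3 syllables.
/i…i/ gap (V1→V2): /gvg/; trying suffixes from longest down, /g/ is the first permitted one, so coda /gv/ | onset /g/.
/i…e/ gap (V2→V3): /sw/ is a licit onset in full, so it all attaches to the next syllable.
Result: gigv.gi.swe.
Syllable 3 is /swe/; it ends in its nucleus with no coda, so it is open.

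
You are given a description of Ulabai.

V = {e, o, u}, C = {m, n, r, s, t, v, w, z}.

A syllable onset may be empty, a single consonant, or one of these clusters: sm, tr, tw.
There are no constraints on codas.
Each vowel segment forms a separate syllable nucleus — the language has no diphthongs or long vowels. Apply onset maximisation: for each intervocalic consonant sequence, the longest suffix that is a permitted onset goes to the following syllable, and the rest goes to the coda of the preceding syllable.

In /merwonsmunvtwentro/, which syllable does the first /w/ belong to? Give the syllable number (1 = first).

Nuclei (vowels): e, o, u, e, o → 5 syllables.
Between /e/ (V1) and /o/ (V2): /rw/ splits as /r/ + /w/ (/w/ is the longest suffix that is a licit onset).
Between /o/ (V2) and /u/ (V3): /nsm/; trying suffixes from longest down, /sm/ is the first permitted one, so coda /n/ | onset /sm/.
Between /u/ (V3) and /e/ (V4): /nvtw/ — longest licit onset from the right is /tw/, leaving /nv/ as coda.
Between /e/ (V4) and /o/ (V5): /ntr/; trying suffixes from longest down, /tr/ is the first permitted one, so coda /n/ | onset /tr/.
Result: mer.won.smunv.twen.tro.
The first /w/ is in the onset of syllable 2 (/won/).

2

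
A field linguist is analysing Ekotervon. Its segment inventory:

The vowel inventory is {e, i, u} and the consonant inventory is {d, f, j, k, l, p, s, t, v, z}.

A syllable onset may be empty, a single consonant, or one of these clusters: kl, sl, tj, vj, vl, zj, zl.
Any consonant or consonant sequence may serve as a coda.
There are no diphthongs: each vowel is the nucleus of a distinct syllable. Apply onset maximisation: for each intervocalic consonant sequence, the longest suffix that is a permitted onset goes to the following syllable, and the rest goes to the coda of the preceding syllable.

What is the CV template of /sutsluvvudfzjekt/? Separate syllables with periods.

Vowels present: u, u, u, e; each is a nucleus, giving 4 syllables.
Between /u/ (V1) and /u/ (V2): /tsl/; trying suffixes from longest down, /sl/ is the first permitted one, so coda /t/ | onset /sl/.
Between /u/ (V2) and /u/ (V3): /vv/ splits as /v/ + /v/ (/v/ is the longest suffix that is a licit onset).
Between /u/ (V3) and /e/ (V4): /dfzj/ — longest licit onset from the right is /zj/, leaving /df/ as coda.
Putting it together: sut.sluv.vudf.zjekt.
Mapping each syllable to C/V: /sut/ → CVC, /sluv/ → CCVC, /vudf/ → CVCC, /zjekt/ → CCVCC.

CVC.CCVC.CVCC.CCVCC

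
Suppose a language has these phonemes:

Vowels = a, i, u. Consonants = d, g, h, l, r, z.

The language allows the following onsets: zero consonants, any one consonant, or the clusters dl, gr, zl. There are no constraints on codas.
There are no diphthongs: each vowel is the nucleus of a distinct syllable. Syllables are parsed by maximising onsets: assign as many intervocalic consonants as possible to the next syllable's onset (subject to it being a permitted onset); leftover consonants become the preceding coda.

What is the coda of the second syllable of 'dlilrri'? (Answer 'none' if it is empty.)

The vowels are i, i — 2 nuclei, so 2 syllables.
V1 /i/ – V2 /i/: /lrr/ splits as /lr/ + /r/ (/r/ is the longest suffix that is a licit onset).
So the parse is dlilr.ri.
Syllable 2 is /ri/: onset /r/, nucleus /i/, coda ∅.

none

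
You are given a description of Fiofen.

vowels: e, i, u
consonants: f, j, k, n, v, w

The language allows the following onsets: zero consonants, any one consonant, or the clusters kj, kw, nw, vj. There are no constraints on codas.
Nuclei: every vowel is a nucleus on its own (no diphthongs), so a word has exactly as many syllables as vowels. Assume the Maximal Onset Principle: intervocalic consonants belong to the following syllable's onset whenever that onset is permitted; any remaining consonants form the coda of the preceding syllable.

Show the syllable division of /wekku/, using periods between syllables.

Vowels present: e, u; each is a nucleus, giving 2 syllables.
Between /e/ (V1) and /u/ (V2): /kk/; trying suffixes from longest down, /k/ is the first permitted one, so coda /k/ | onset /k/.

wek.ku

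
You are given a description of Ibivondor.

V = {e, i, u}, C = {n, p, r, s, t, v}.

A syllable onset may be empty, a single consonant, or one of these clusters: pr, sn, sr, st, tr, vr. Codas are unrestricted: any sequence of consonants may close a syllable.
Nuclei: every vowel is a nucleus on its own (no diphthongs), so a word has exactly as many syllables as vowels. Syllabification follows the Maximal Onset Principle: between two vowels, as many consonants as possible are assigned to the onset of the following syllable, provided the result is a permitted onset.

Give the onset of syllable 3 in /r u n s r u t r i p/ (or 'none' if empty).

Vowels present: u, u, i; each is a nucleus, giving 3 syllables.
V1 /u/ – V2 /u/: /nsr/ — longest licit onset from the right is /sr/, leaving /n/ as coda.
V2 /u/ – V3 /i/: /tr/ — entire cluster is a permitted onset → onset /tr/, coda ∅.
Syllabification: run.sru.trip.
Syllable 3 is /trip/: onset /tr/, nucleus /i/, coda /p/.

tr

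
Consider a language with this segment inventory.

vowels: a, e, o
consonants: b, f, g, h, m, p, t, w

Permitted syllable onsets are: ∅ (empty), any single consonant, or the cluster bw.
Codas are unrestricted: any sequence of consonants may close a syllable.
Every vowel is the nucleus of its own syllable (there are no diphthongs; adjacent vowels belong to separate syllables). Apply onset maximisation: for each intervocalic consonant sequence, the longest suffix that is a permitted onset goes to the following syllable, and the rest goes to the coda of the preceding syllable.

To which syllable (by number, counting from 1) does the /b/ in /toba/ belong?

2

Vowels present: o, a; each is a nucleus, giving 2 syllables.
V1 /o/ – V2 /a/: just /b/ — single C goes to the following onset.
Syllabification: to.ba.
The /b/ is in the onset of syllable 2 (/ba/).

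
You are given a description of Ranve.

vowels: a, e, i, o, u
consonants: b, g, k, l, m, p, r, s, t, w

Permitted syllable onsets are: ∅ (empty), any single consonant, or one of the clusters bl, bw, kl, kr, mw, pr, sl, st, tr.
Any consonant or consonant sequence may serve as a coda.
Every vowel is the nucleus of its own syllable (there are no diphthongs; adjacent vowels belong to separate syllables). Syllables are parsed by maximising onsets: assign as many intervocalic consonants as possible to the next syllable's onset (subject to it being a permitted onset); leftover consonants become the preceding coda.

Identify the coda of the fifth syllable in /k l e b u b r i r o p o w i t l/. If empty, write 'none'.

none

The vowels are e, u, i, o, o, i — 6 nuclei, so 6 syllables.
V1 /e/ – V2 /u/: just /b/ — single C goes to the following onset.
V2 /u/ – V3 /i/: cluster /br/ — the longest permitted-onset suffix is /r/; onset = /r/, preceding coda = /b/.
V3 /i/ – V4 /o/: just /r/ — single C goes to the following onset.
V4 /o/ – V5 /o/: just /p/ — single C goes to the following onset.
V5 /o/ – V6 /i/: /w/ is a single consonant, so it becomes the next onset.
Syllabification: kle.bub.ri.ro.po.witl.
Syllable 5 is /po/: onset /p/, nucleus /o/, coda ∅.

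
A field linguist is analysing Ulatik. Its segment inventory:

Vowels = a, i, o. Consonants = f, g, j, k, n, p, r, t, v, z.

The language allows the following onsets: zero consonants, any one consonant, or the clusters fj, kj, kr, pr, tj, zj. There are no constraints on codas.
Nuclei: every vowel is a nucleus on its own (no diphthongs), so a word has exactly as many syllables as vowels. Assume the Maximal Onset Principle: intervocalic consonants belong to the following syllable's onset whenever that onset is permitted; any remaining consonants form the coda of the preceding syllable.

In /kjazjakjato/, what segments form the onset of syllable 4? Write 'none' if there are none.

t

The vowels are a, a, a, o — 4 nuclei, so 4 syllables.
σ1/σ2 boundary: /zj/ is a licit onset in full, so it all attaches to the next syllable.
σ2/σ3 boundary: /kj/ is a licit onset in full, so it all attaches to the next syllable.
σ3/σ4 boundary: just /t/ — single C goes to the following onset.
Syllabification: kja.zja.kja.to.
Syllable 4 is /to/: onset /t/, nucleus /o/, coda ∅.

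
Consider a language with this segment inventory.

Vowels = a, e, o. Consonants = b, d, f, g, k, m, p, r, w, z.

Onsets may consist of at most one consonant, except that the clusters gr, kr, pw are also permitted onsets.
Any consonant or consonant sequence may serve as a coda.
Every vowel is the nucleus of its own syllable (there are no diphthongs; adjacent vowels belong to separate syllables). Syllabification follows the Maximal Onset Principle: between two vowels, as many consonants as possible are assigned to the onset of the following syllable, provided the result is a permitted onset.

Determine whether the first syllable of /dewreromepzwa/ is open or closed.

closed

The vowels are e, e, o, e, a — 5 nuclei, so 5 syllables.
σ1/σ2 boundary: /wr/ splits as /w/ + /r/ (/r/ is the longest suffix that is a licit onset).
σ2/σ3 boundary: just /r/ — single C goes to the following onset.
σ3/σ4 boundary: /m/ is a single consonant, so it becomes the next onset.
σ4/σ5 boundary: /pzw/ — longest licit onset from the right is /w/, leaving /pz/ as coda.
Putting it together: dew.re.ro.mepz.wa.
Syllable 1 is /dew/ with coda /w/, so it is closed.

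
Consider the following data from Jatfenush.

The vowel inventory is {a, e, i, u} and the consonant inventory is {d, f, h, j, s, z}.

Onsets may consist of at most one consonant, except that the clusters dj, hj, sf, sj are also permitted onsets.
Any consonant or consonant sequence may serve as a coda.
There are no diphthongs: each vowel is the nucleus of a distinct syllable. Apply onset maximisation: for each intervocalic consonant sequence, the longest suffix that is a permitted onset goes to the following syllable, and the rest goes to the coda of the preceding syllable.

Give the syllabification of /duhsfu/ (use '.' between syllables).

The vowels are u, u — 2 nuclei, so 2 syllables.
σ1/σ2 boundary: /hsf/ splits as /h/ + /sf/ (/sf/ is the longest suffix that is a licit onset).

duh.sfu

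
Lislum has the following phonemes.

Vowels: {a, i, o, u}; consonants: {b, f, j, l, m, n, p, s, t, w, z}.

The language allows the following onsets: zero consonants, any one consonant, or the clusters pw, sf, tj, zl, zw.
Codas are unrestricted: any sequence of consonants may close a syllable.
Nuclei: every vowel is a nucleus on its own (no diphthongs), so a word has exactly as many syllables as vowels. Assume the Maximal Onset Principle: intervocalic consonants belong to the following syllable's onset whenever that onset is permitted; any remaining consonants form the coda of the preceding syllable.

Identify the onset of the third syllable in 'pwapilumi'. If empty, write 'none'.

l

The vowels are a, i, u, i — 4 nuclei, so 4 syllables.
/a…i/ gap (V1→V2): just /p/ — single C goes to the following onset.
/i…u/ gap (V2→V3): just /l/ — single C goes to the following onset.
/u…i/ gap (V3→V4): /m/ → onset of the next syllable (single consonants are always licit onsets).
So the parse is pwa.pi.lu.mi.
Syllable 3 is /lu/: onset /l/, nucleus /u/, coda ∅.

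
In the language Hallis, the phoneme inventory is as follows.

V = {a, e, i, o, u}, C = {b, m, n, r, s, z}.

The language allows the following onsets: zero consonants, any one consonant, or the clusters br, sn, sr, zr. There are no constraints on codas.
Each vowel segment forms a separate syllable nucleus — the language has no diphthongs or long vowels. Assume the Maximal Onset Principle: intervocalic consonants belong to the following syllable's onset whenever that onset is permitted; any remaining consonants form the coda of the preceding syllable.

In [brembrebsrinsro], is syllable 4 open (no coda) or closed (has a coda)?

The vowels are e, e, i, o — 4 nuclei, so 4 syllables.
σ1/σ2 boundary: /mbr/ splits as /m/ + /br/ (/br/ is the longest suffix that is a licit onset).
σ2/σ3 boundary: /bsr/ — longest licit onset from the right is /sr/, leaving /b/ as coda.
σ3/σ4 boundary: /nsr/ splits as /n/ + /sr/ (/sr/ is the longest suffix that is a licit onset).
Putting it together: brem.breb.srin.sro.
Syllable 4 is /sro/; it ends in its nucleus with no coda, so it is open.

open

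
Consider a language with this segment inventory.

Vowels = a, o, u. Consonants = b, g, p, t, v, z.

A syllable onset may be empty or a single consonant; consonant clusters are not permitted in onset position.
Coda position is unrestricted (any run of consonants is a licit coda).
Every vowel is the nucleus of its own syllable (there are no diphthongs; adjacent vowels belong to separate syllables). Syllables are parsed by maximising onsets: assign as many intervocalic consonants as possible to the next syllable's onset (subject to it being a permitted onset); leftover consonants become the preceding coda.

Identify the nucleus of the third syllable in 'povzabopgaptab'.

o

Vowels present: o, a, o, a, a; each is a nucleus, giving 5 syllables.
The third nucleus (vowel 3 from the left) is /o/.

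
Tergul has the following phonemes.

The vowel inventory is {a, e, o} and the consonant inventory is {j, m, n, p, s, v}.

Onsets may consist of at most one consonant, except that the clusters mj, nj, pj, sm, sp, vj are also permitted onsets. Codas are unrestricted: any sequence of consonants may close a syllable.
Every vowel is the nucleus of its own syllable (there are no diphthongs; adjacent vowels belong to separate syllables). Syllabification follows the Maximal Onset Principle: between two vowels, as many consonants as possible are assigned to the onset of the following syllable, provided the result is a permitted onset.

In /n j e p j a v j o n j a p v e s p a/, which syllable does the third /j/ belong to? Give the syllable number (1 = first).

3

Vowels present: e, a, o, a, e, a; each is a nucleus, giving 6 syllables.
/e…a/ gap (V1→V2): /pj/ is a licit onset in full, so it all attaches to the next syllable.
/a…o/ gap (V2→V3): /vj/ is a licit onset in full, so it all attaches to the next syllable.
/o…a/ gap (V3→V4): /nj/ is a licit onset in full, so it all attaches to the next syllable.
/a…e/ gap (V4→V5): /pv/ — longest licit onset from the right is /v/, leaving /p/ as coda.
/e…a/ gap (V5→V6): /sp/ — entire cluster is a permitted onset → onset /sp/, coda ∅.
Syllabification: nje.pja.vjo.njap.ve.spa.
The third /j/ is in the onset of syllable 3 (/vjo/).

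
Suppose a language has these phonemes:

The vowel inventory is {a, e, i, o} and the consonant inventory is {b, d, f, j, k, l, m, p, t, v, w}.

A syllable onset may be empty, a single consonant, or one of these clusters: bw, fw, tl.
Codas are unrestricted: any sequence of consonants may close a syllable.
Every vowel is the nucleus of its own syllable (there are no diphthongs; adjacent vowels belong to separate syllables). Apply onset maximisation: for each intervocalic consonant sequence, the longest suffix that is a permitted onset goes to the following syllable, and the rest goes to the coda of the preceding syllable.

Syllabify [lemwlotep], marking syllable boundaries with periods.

lemw.lo.tep

The vowels are e, o, e — 3 nuclei, so 3 syllables.
V1 /e/ – V2 /o/: /mwl/ — longest licit onset from the right is /l/, leaving /mw/ as coda.
V2 /o/ – V3 /e/: /t/ is a single consonant, so it becomes the next onset.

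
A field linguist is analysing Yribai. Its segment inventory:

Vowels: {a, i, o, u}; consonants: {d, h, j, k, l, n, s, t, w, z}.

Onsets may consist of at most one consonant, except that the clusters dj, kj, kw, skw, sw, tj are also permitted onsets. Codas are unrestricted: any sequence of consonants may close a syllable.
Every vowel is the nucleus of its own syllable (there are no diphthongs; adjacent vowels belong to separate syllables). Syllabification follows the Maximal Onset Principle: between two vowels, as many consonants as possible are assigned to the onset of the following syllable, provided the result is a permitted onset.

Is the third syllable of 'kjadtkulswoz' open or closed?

Vowels present: a, u, o; each is a nucleus, giving 3 syllables.
V1 /a/ – V2 /u/: /dtk/; trying suffixes from longest down, /k/ is the first permitted one, so coda /dt/ | onset /k/.
V2 /u/ – V3 /o/: /lsw/; trying suffixes from longest down, /sw/ is the first permitted one, so coda /l/ | onset /sw/.
Putting it together: kjadt.kul.swoz.
Syllable 3 is /swoz/ with coda /z/, so it is closed.

closed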